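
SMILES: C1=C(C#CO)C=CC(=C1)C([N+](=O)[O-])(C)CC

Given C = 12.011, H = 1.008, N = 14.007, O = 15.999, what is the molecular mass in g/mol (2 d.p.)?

219.24

Molecular formula: C12H13NO3.
M = 12×12.011 + 13×1.008 + 1×14.007 + 3×15.999 = 219.24 g/mol.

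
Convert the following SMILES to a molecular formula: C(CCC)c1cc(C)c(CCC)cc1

C14H22

Heavy atoms from the SMILES: 14 C.
Implicit hydrogens by atom environment:
  5 × C: 2 H each → 10
  3 × C: 3 H each → 9
  3 × C (aromatic): 1 H each → 3
  3 × C (aromatic): no H
  Total hydrogens = 22.
Molecular formula: C14H22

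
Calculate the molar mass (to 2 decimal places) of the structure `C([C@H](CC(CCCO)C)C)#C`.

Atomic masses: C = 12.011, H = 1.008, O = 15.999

Molecular formula: C10H18O.
M = 10×12.011 + 18×1.008 + 1×15.999 = 154.25 g/mol.

154.25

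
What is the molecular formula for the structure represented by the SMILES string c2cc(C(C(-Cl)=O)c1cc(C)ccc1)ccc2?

C15H13ClO

Heavy atoms from the SMILES: 15 C, 1 Cl, 1 O.
Implicit hydrogens by atom environment:
  9 × C (aromatic): 1 H each → 9
  3 × C (aromatic): no H
  1 × C: 3 H
  1 × C: 1 H
  1 × C: no H
  1 × Cl: no H
  1 × O: no H
  Total hydrogens = 13.
Molecular formula: C15H13ClO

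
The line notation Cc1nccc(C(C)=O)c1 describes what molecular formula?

Heavy atoms from the SMILES: 8 C, 1 N, 1 O.
Implicit hydrogens by atom environment:
  3 × C (aromatic): 1 H each → 3
  2 × C: 3 H each → 6
  2 × C (aromatic): no H
  1 × C: no H
  1 × N (aromatic): no H
  1 × O: no H
  Total hydrogens = 9.
Molecular formula: C8H9NO

C8H9NO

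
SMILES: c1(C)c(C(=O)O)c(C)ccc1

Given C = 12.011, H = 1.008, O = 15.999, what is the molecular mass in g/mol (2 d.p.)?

Molecular formula: C9H10O2.
M = 9×12.011 + 10×1.008 + 2×15.999 = 150.18 g/mol.

150.18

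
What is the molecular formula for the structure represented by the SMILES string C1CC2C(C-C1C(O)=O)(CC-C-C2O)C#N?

C12H17NO3

Heavy atoms from the SMILES: 12 C, 1 N, 3 O.
Implicit hydrogens by atom environment:
  6 × C: 2 H each → 12
  3 × C: 1 H each → 3
  3 × C: no H
  2 × O: 1 H each → 2
  1 × N: no H
  1 × O: no H
  Total hydrogens = 17.
Molecular formula: C12H17NO3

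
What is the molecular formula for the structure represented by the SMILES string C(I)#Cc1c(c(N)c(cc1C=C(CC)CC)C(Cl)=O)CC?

C17H19ClINO

Heavy atoms from the SMILES: 17 C, 1 Cl, 1 I, 1 N, 1 O.
Implicit hydrogens by atom environment:
  5 × C (aromatic): no H
  4 × C: no H
  3 × C: 3 H each → 9
  3 × C: 2 H each → 6
  1 × C (aromatic): 1 H
  1 × C: 1 H
  1 × Cl: no H
  1 × I: no H
  1 × N: 2 H
  1 × O: no H
  Total hydrogens = 19.
Molecular formula: C17H19ClINO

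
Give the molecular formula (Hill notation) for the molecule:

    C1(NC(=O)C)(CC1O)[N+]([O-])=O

Heavy atoms from the SMILES: 5 C, 2 N, 4 O.
Implicit hydrogens by atom environment:
  2 × C: no H
  2 × O: no H
  1 × C: 3 H
  1 × C: 2 H
  1 × C: 1 H
  1 × N: 1 H
  1 × N (charge +1): no H
  1 × O: 1 H
  1 × O (charge -1): no H
  Total hydrogens = 8.
Molecular formula: C5H8N2O4

C5H8N2O4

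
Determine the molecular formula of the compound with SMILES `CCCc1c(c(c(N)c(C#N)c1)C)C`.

C12H16N2

Heavy atoms from the SMILES: 12 C, 2 N.
Implicit hydrogens by atom environment:
  5 × C (aromatic): no H
  3 × C: 3 H each → 9
  2 × C: 2 H each → 4
  1 × C (aromatic): 1 H
  1 × C: no H
  1 × N: 2 H
  1 × N: no H
  Total hydrogens = 16.
Molecular formula: C12H16N2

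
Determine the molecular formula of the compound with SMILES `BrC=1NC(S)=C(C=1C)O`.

C5H6BrNOS

Heavy atoms from the SMILES: 1 Br, 5 C, 1 N, 1 O, 1 S.
Implicit hydrogens by atom environment:
  4 × C (aromatic): no H
  1 × Br: no H
  1 × C: 3 H
  1 × N (aromatic): 1 H
  1 × O: 1 H
  1 × S: 1 H
  Total hydrogens = 6.
Molecular formula: C5H6BrNOS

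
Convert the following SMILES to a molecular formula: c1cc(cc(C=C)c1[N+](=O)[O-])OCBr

C9H8BrNO3

Heavy atoms from the SMILES: 1 Br, 9 C, 1 N, 3 O.
Implicit hydrogens by atom environment:
  3 × C (aromatic): 1 H each → 3
  3 × C (aromatic): no H
  2 × C: 2 H each → 4
  2 × O: no H
  1 × Br: no H
  1 × C: 1 H
  1 × N (charge +1): no H
  1 × O (charge -1): no H
  Total hydrogens = 8.
Molecular formula: C9H8BrNO3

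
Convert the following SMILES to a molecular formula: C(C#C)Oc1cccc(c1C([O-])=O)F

C10H6FO3-

Heavy atoms from the SMILES: 10 C, 1 F, 3 O.
Implicit hydrogens by atom environment:
  3 × C (aromatic): 1 H each → 3
  3 × C (aromatic): no H
  2 × C: no H
  2 × O: no H
  1 × C: 2 H
  1 × C: 1 H
  1 × F: no H
  1 × O (charge -1): no H
  Total hydrogens = 6.
Net charge -1.
Molecular formula: C10H6FO3-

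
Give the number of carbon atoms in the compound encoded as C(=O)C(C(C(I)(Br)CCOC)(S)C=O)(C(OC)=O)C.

The symbol for carbon appears 11 times in the SMILES.

11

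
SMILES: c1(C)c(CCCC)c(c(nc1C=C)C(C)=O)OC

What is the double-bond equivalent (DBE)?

6

Molecular formula from the SMILES: C15H21NO2.
DoU = (2C + 2 + N − H − X)/2 = (2·15 + 2 + 1 − 21 − 0)/2 = 12/2 = 6.
(Structurally: 1 ring(s) + 5 π bond(s) = 6.)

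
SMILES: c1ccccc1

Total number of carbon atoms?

6

The symbol for carbon appears 6 times in the SMILES. Lowercase c denotes aromatic carbon and counts toward C.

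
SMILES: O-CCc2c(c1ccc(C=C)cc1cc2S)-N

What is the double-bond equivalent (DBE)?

Molecular formula from the SMILES: C14H15NOS.
DoU = (2C + 2 + N − H − X)/2 = (2·14 + 2 + 1 − 15 − 0)/2 = 16/2 = 8.
(Structurally: 2 ring(s) + 6 π bond(s) = 8.)

8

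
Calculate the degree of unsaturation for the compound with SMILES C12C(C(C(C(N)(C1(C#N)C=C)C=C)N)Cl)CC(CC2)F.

Molecular formula from the SMILES: C15H21ClFN3.
DoU = (2C + 2 + N − H − X)/2 = (2·15 + 2 + 3 − 21 − 2)/2 = 12/2 = 6.
(Structurally: 2 ring(s) + 4 π bond(s) = 6.)

6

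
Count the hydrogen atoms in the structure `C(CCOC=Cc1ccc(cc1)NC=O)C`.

17

Hydrogens are implicit in SMILES; fill each atom to its normal valence:
  4 × C (aromatic): 1 H each → 4
  3 × C: 2 H each → 6
  3 × C: 1 H each → 3
  2 × C (aromatic): no H
  2 × O: no H
  1 × C: 3 H
  1 × N: 1 H
  Total hydrogens = 17.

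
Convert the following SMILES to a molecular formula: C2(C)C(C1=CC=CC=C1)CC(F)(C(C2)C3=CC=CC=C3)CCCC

Heavy atoms from the SMILES: 23 C, 1 F.
Implicit hydrogens by atom environment:
  10 × C (aromatic): 1 H each → 10
  5 × C: 2 H each → 10
  3 × C: 1 H each → 3
  2 × C: 3 H each → 6
  2 × C (aromatic): no H
  1 × C: no H
  1 × F: no H
  Total hydrogens = 29.
Molecular formula: C23H29F

C23H29F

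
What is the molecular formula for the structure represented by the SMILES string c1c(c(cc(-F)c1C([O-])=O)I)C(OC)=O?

C9H5FIO4-

Heavy atoms from the SMILES: 9 C, 1 F, 1 I, 4 O.
Implicit hydrogens by atom environment:
  4 × C (aromatic): no H
  3 × O: no H
  2 × C (aromatic): 1 H each → 2
  2 × C: no H
  1 × C: 3 H
  1 × F: no H
  1 × I: no H
  1 × O (charge -1): no H
  Total hydrogens = 5.
Net charge -1.
Molecular formula: C9H5FIO4-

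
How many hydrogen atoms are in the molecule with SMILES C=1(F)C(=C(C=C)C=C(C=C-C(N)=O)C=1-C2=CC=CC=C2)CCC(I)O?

Hydrogens are implicit in SMILES; fill each atom to its normal valence:
  6 × C (aromatic): 1 H each → 6
  6 × C (aromatic): no H
  4 × C: 1 H each → 4
  3 × C: 2 H each → 6
  1 × C: no H
  1 × F: no H
  1 × I: no H
  1 × N: 2 H
  1 × O: 1 H
  1 × O: no H
  Total hydrogens = 19.

19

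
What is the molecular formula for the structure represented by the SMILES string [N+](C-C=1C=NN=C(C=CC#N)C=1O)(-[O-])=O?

C8H6N4O3

Heavy atoms from the SMILES: 8 C, 4 N, 3 O.
Implicit hydrogens by atom environment:
  3 × C (aromatic): no H
  2 × C: 1 H each → 2
  2 × N (aromatic): no H
  1 × C: 2 H
  1 × C (aromatic): 1 H
  1 × C: no H
  1 × N (charge +1): no H
  1 × N: no H
  1 × O: 1 H
  1 × O: no H
  1 × O (charge -1): no H
  Total hydrogens = 6.
Molecular formula: C8H6N4O3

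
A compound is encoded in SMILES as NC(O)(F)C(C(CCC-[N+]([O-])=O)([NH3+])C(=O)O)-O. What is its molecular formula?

Heavy atoms from the SMILES: 7 C, 1 F, 3 N, 6 O.
Implicit hydrogens by atom environment:
  3 × C: 2 H each → 6
  3 × C: no H
  3 × O: 1 H each → 3
  2 × O: no H
  1 × C: 1 H
  1 × F: no H
  1 × N (charge +1): 3 H
  1 × N: 2 H
  1 × N (charge +1): no H
  1 × O (charge -1): no H
  Total hydrogens = 15.
Net charge +1.
Molecular formula: C7H15FN3O6+

C7H15FN3O6+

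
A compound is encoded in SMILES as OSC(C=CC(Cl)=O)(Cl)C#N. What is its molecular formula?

C5H3Cl2NO2S

Heavy atoms from the SMILES: 5 C, 2 Cl, 1 N, 2 O, 1 S.
Implicit hydrogens by atom environment:
  3 × C: no H
  2 × C: 1 H each → 2
  2 × Cl: no H
  1 × N: no H
  1 × O: 1 H
  1 × O: no H
  1 × S: no H
  Total hydrogens = 3.
Molecular formula: C5H3Cl2NO2S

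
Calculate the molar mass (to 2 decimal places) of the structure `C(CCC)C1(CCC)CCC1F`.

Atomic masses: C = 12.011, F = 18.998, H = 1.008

172.29

Molecular formula: C11H21F.
M = 11×12.011 + 1×18.998 + 21×1.008 = 172.29 g/mol.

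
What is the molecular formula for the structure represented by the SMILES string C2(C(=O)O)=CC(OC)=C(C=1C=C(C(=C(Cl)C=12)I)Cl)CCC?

C15H13Cl2IO3

Heavy atoms from the SMILES: 15 C, 2 Cl, 1 I, 3 O.
Implicit hydrogens by atom environment:
  8 × C (aromatic): no H
  2 × C: 3 H each → 6
  2 × C: 2 H each → 4
  2 × C (aromatic): 1 H each → 2
  2 × Cl: no H
  2 × O: no H
  1 × C: no H
  1 × I: no H
  1 × O: 1 H
  Total hydrogens = 13.
Molecular formula: C15H13Cl2IO3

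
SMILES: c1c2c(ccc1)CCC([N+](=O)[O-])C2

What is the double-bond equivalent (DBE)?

6

Molecular formula from the SMILES: C10H11NO2.
DoU = (2C + 2 + N − H − X)/2 = (2·10 + 2 + 1 − 11 − 0)/2 = 12/2 = 6.
(Structurally: 2 ring(s) + 4 π bond(s) = 6.)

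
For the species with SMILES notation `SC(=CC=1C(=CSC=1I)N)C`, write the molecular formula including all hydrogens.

Heavy atoms from the SMILES: 7 C, 1 I, 1 N, 2 S.
Implicit hydrogens by atom environment:
  3 × C (aromatic): no H
  1 × C: 3 H
  1 × C (aromatic): 1 H
  1 × C: 1 H
  1 × C: no H
  1 × I: no H
  1 × N: 2 H
  1 × S: 1 H
  1 × S (aromatic): no H
  Total hydrogens = 8.
Molecular formula: C7H8INS2

C7H8INS2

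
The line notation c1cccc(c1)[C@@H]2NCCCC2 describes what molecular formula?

C11H15N

Heavy atoms from the SMILES: 11 C, 1 N.
Implicit hydrogens by atom environment:
  5 × C (aromatic): 1 H each → 5
  4 × C: 2 H each → 8
  1 × C: 1 H
  1 × C (aromatic): no H
  1 × N: 1 H
  Total hydrogens = 15.
Molecular formula: C11H15N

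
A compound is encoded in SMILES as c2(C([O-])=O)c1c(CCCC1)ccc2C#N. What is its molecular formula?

Heavy atoms from the SMILES: 12 C, 1 N, 2 O.
Implicit hydrogens by atom environment:
  4 × C: 2 H each → 8
  4 × C (aromatic): no H
  2 × C (aromatic): 1 H each → 2
  2 × C: no H
  1 × N: no H
  1 × O: no H
  1 × O (charge -1): no H
  Total hydrogens = 10.
Net charge -1.
Molecular formula: C12H10NO2-

C12H10NO2-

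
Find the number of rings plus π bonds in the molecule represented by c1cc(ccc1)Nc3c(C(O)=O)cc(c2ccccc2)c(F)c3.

Molecular formula from the SMILES: C19H14FNO2.
DoU = (2C + 2 + N − H − X)/2 = (2·19 + 2 + 1 − 14 − 1)/2 = 26/2 = 13.
(Structurally: 3 ring(s) + 10 π bond(s) = 13.)

13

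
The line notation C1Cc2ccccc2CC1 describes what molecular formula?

Heavy atoms from the SMILES: 10 C.
Implicit hydrogens by atom environment:
  4 × C: 2 H each → 8
  4 × C (aromatic): 1 H each → 4
  2 × C (aromatic): no H
  Total hydrogens = 12.
Molecular formula: C10H12

C10H12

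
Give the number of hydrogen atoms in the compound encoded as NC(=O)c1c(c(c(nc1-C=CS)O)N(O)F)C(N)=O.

Hydrogens are implicit in SMILES; fill each atom to its normal valence:
  5 × C (aromatic): no H
  2 × C: 1 H each → 2
  2 × C: no H
  2 × N: 2 H each → 4
  2 × O: 1 H each → 2
  2 × O: no H
  1 × F: no H
  1 × N (aromatic): no H
  1 × N: no H
  1 × S: 1 H
  Total hydrogens = 9.

9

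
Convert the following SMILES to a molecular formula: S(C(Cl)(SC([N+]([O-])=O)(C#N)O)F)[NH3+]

C3H4ClFN3O3S2+

Heavy atoms from the SMILES: 3 C, 1 Cl, 1 F, 3 N, 3 O, 2 S.
Implicit hydrogens by atom environment:
  3 × C: no H
  2 × S: no H
  1 × Cl: no H
  1 × F: no H
  1 × N (charge +1): 3 H
  1 × N: no H
  1 × N (charge +1): no H
  1 × O: 1 H
  1 × O: no H
  1 × O (charge -1): no H
  Total hydrogens = 4.
Net charge +1.
Molecular formula: C3H4ClFN3O3S2+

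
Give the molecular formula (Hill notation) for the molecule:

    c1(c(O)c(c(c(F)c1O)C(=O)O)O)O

C7H5FO6

Heavy atoms from the SMILES: 7 C, 1 F, 6 O.
Implicit hydrogens by atom environment:
  6 × C (aromatic): no H
  5 × O: 1 H each → 5
  1 × C: no H
  1 × F: no H
  1 × O: no H
  Total hydrogens = 5.
Molecular formula: C7H5FO6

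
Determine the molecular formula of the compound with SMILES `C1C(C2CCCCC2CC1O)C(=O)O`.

Heavy atoms from the SMILES: 11 C, 3 O.
Implicit hydrogens by atom environment:
  6 × C: 2 H each → 12
  4 × C: 1 H each → 4
  2 × O: 1 H each → 2
  1 × C: no H
  1 × O: no H
  Total hydrogens = 18.
Molecular formula: C11H18O3

C11H18O3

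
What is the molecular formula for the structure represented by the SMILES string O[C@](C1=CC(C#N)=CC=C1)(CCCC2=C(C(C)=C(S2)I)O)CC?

Heavy atoms from the SMILES: 18 C, 1 I, 1 N, 2 O, 1 S.
Implicit hydrogens by atom environment:
  6 × C (aromatic): no H
  4 × C: 2 H each → 8
  4 × C (aromatic): 1 H each → 4
  2 × C: 3 H each → 6
  2 × C: no H
  2 × O: 1 H each → 2
  1 × I: no H
  1 × N: no H
  1 × S (aromatic): no H
  Total hydrogens = 20.
Molecular formula: C18H20INO2S

C18H20INO2S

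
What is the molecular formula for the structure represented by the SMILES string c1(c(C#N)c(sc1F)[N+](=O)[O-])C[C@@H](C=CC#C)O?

C11H7FN2O3S

Heavy atoms from the SMILES: 11 C, 1 F, 2 N, 3 O, 1 S.
Implicit hydrogens by atom environment:
  4 × C: 1 H each → 4
  4 × C (aromatic): no H
  2 × C: no H
  1 × C: 2 H
  1 × F: no H
  1 × N: no H
  1 × N (charge +1): no H
  1 × O: 1 H
  1 × O: no H
  1 × O (charge -1): no H
  1 × S (aromatic): no H
  Total hydrogens = 7.
Molecular formula: C11H7FN2O3S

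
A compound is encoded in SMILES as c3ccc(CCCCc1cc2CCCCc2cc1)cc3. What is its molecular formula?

C20H24

Heavy atoms from the SMILES: 20 C.
Implicit hydrogens by atom environment:
  8 × C: 2 H each → 16
  8 × C (aromatic): 1 H each → 8
  4 × C (aromatic): no H
  Total hydrogens = 24.
Molecular formula: C20H24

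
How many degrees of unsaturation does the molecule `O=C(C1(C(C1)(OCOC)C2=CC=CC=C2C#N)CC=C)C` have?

Molecular formula from the SMILES: C17H19NO3.
DoU = (2C + 2 + N − H − X)/2 = (2·17 + 2 + 1 − 19 − 0)/2 = 18/2 = 9.
(Structurally: 2 ring(s) + 7 π bond(s) = 9.)

9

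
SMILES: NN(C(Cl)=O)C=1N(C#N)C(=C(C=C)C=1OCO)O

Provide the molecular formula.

C9H9ClN4O4

Heavy atoms from the SMILES: 9 C, 1 Cl, 4 N, 4 O.
Implicit hydrogens by atom environment:
  4 × C (aromatic): no H
  2 × C: 2 H each → 4
  2 × C: no H
  2 × N: no H
  2 × O: 1 H each → 2
  2 × O: no H
  1 × C: 1 H
  1 × Cl: no H
  1 × N: 2 H
  1 × N (aromatic): no H
  Total hydrogens = 9.
Molecular formula: C9H9ClN4O4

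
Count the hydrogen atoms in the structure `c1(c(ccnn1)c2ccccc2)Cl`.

Hydrogens are implicit in SMILES; fill each atom to its normal valence:
  7 × C (aromatic): 1 H each → 7
  3 × C (aromatic): no H
  2 × N (aromatic): no H
  1 × Cl: no H
  Total hydrogens = 7.

7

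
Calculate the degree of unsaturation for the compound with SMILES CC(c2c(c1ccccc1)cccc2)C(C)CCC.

Molecular formula from the SMILES: C19H24.
DoU = (2C + 2 + N − H − X)/2 = (2·19 + 2 + 0 − 24 − 0)/2 = 16/2 = 8.
(Structurally: 2 ring(s) + 6 π bond(s) = 8.)

8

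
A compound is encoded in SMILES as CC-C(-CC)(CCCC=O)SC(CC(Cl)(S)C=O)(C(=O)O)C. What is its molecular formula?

C15H25ClO4S2

Heavy atoms from the SMILES: 15 C, 1 Cl, 4 O, 2 S.
Implicit hydrogens by atom environment:
  6 × C: 2 H each → 12
  4 × C: no H
  3 × C: 3 H each → 9
  3 × O: no H
  2 × C: 1 H each → 2
  1 × Cl: no H
  1 × O: 1 H
  1 × S: 1 H
  1 × S: no H
  Total hydrogens = 25.
Molecular formula: C15H25ClO4S2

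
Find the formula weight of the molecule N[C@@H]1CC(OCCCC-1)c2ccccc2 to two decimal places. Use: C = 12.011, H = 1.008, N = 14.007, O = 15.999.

Molecular formula: C13H19NO.
M = 13×12.011 + 19×1.008 + 1×14.007 + 1×15.999 = 205.30 g/mol.

205.30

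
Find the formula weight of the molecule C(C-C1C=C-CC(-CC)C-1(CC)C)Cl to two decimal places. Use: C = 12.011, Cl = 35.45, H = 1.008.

214.78

Molecular formula: C13H23Cl.
M = 13×12.011 + 1×35.45 + 23×1.008 = 214.78 g/mol.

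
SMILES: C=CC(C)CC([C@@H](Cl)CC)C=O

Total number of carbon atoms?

10

The symbol for carbon appears 10 times in the SMILES. (Cl is a single chlorine, not C + l.)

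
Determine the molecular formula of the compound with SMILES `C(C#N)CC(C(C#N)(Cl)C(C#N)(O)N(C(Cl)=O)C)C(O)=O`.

C11H10Cl2N4O4

Heavy atoms from the SMILES: 11 C, 2 Cl, 4 N, 4 O.
Implicit hydrogens by atom environment:
  7 × C: no H
  4 × N: no H
  2 × C: 2 H each → 4
  2 × Cl: no H
  2 × O: 1 H each → 2
  2 × O: no H
  1 × C: 3 H
  1 × C: 1 H
  Total hydrogens = 10.
Molecular formula: C11H10Cl2N4O4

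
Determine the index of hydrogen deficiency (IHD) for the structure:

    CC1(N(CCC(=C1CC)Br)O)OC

Molecular formula from the SMILES: C9H16BrNO2.
DoU = (2C + 2 + N − H − X)/2 = (2·9 + 2 + 1 − 16 − 1)/2 = 4/2 = 2.
(Structurally: 1 ring(s) + 1 π bond(s) = 2.)

2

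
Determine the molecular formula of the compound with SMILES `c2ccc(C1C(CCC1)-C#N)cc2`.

C12H13N

Heavy atoms from the SMILES: 12 C, 1 N.
Implicit hydrogens by atom environment:
  5 × C (aromatic): 1 H each → 5
  3 × C: 2 H each → 6
  2 × C: 1 H each → 2
  1 × C: no H
  1 × C (aromatic): no H
  1 × N: no H
  Total hydrogens = 13.
Molecular formula: C12H13N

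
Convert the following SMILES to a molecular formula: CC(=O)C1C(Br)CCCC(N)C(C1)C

C11H20BrNO

Heavy atoms from the SMILES: 1 Br, 11 C, 1 N, 1 O.
Implicit hydrogens by atom environment:
  4 × C: 2 H each → 8
  4 × C: 1 H each → 4
  2 × C: 3 H each → 6
  1 × Br: no H
  1 × C: no H
  1 × N: 2 H
  1 × O: no H
  Total hydrogens = 20.
Molecular formula: C11H20BrNO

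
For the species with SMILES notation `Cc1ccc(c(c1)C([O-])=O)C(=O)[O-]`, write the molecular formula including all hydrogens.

Heavy atoms from the SMILES: 9 C, 4 O.
Implicit hydrogens by atom environment:
  3 × C (aromatic): 1 H each → 3
  3 × C (aromatic): no H
  2 × C: no H
  2 × O: no H
  2 × O (charge -1): no H
  1 × C: 3 H
  Total hydrogens = 6.
Net charge -2.
Molecular formula: [C9H6O4]2-

[C9H6O4]2-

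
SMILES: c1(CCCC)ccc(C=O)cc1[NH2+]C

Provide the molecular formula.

Heavy atoms from the SMILES: 12 C, 1 N, 1 O.
Implicit hydrogens by atom environment:
  3 × C: 2 H each → 6
  3 × C (aromatic): 1 H each → 3
  3 × C (aromatic): no H
  2 × C: 3 H each → 6
  1 × C: 1 H
  1 × N (charge +1): 2 H
  1 × O: no H
  Total hydrogens = 18.
Net charge +1.
Molecular formula: C12H18NO+

C12H18NO+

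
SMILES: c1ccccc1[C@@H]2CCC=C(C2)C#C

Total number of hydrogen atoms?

Hydrogens are implicit in SMILES; fill each atom to its normal valence:
  5 × C (aromatic): 1 H each → 5
  3 × C: 2 H each → 6
  3 × C: 1 H each → 3
  2 × C: no H
  1 × C (aromatic): no H
  Total hydrogens = 14.

14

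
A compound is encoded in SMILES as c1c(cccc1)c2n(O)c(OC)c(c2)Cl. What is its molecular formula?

C11H10ClNO2

Heavy atoms from the SMILES: 11 C, 1 Cl, 1 N, 2 O.
Implicit hydrogens by atom environment:
  6 × C (aromatic): 1 H each → 6
  4 × C (aromatic): no H
  1 × C: 3 H
  1 × Cl: no H
  1 × N (aromatic): no H
  1 × O: 1 H
  1 × O: no H
  Total hydrogens = 10.
Molecular formula: C11H10ClNO2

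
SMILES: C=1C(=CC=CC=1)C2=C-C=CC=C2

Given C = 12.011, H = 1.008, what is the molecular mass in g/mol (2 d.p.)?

154.21

Molecular formula: C12H10.
M = 12×12.011 + 10×1.008 = 154.21 g/mol.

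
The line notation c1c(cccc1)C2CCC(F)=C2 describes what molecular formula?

C11H11F

Heavy atoms from the SMILES: 11 C, 1 F.
Implicit hydrogens by atom environment:
  5 × C (aromatic): 1 H each → 5
  2 × C: 2 H each → 4
  2 × C: 1 H each → 2
  1 × C: no H
  1 × C (aromatic): no H
  1 × F: no H
  Total hydrogens = 11.
Molecular formula: C11H11F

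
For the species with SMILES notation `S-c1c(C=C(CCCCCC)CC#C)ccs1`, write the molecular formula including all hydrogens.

Heavy atoms from the SMILES: 15 C, 2 S.
Implicit hydrogens by atom environment:
  6 × C: 2 H each → 12
  2 × C (aromatic): 1 H each → 2
  2 × C: 1 H each → 2
  2 × C (aromatic): no H
  2 × C: no H
  1 × C: 3 H
  1 × S: 1 H
  1 × S (aromatic): no H
  Total hydrogens = 20.
Molecular formula: C15H20S2

C15H20S2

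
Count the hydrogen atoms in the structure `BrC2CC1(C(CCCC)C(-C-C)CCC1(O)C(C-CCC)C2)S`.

Hydrogens are implicit in SMILES; fill each atom to its normal valence:
  11 × C: 2 H each → 22
  4 × C: 1 H each → 4
  3 × C: 3 H each → 9
  2 × C: no H
  1 × Br: no H
  1 × O: 1 H
  1 × S: 1 H
  Total hydrogens = 37.

37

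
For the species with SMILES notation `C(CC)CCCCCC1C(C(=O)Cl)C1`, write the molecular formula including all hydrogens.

Heavy atoms from the SMILES: 12 C, 1 Cl, 1 O.
Implicit hydrogens by atom environment:
  8 × C: 2 H each → 16
  2 × C: 1 H each → 2
  1 × C: 3 H
  1 × C: no H
  1 × Cl: no H
  1 × O: no H
  Total hydrogens = 21.
Molecular formula: C12H21ClO

C12H21ClO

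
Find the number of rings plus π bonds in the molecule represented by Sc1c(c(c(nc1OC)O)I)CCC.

Molecular formula from the SMILES: C9H12INO2S.
DoU = (2C + 2 + N − H − X)/2 = (2·9 + 2 + 1 − 12 − 1)/2 = 8/2 = 4.
(Structurally: 1 ring(s) + 3 π bond(s) = 4.)

4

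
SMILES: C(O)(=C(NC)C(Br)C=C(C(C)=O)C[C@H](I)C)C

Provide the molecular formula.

Heavy atoms from the SMILES: 1 Br, 12 C, 1 I, 1 N, 2 O.
Implicit hydrogens by atom environment:
  4 × C: 3 H each → 12
  4 × C: no H
  3 × C: 1 H each → 3
  1 × Br: no H
  1 × C: 2 H
  1 × I: no H
  1 × N: 1 H
  1 × O: 1 H
  1 × O: no H
  Total hydrogens = 19.
Molecular formula: C12H19BrINO2

C12H19BrINO2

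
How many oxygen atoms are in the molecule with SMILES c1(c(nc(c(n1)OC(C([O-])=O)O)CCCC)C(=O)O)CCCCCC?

The symbol for oxygen appears 6 times in the SMILES.

6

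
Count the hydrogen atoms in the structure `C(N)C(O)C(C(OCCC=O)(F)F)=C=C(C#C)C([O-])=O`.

Hydrogens are implicit in SMILES; fill each atom to its normal valence:
  6 × C: no H
  3 × C: 2 H each → 6
  3 × C: 1 H each → 3
  3 × O: no H
  2 × F: no H
  1 × N: 2 H
  1 × O: 1 H
  1 × O (charge -1): no H
  Total hydrogens = 12.

12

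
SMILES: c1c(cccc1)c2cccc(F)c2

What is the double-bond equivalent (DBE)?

8

Molecular formula from the SMILES: C12H9F.
DoU = (2C + 2 + N − H − X)/2 = (2·12 + 2 + 0 − 9 − 1)/2 = 16/2 = 8.
(Structurally: 2 ring(s) + 6 π bond(s) = 8.)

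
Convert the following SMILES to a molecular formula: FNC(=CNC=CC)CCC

Heavy atoms from the SMILES: 8 C, 1 F, 2 N.
Implicit hydrogens by atom environment:
  3 × C: 1 H each → 3
  2 × C: 3 H each → 6
  2 × C: 2 H each → 4
  2 × N: 1 H each → 2
  1 × C: no H
  1 × F: no H
  Total hydrogens = 15.
Molecular formula: C8H15FN2

C8H15FN2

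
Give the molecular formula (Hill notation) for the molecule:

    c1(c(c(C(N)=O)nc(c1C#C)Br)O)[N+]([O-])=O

C8H4BrN3O4

Heavy atoms from the SMILES: 1 Br, 8 C, 3 N, 4 O.
Implicit hydrogens by atom environment:
  5 × C (aromatic): no H
  2 × C: no H
  2 × O: no H
  1 × Br: no H
  1 × C: 1 H
  1 × N: 2 H
  1 × N (aromatic): no H
  1 × N (charge +1): no H
  1 × O: 1 H
  1 × O (charge -1): no H
  Total hydrogens = 4.
Molecular formula: C8H4BrN3O4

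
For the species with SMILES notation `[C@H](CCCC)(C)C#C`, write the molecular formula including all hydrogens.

Heavy atoms from the SMILES: 8 C.
Implicit hydrogens by atom environment:
  3 × C: 2 H each → 6
  2 × C: 3 H each → 6
  2 × C: 1 H each → 2
  1 × C: no H
  Total hydrogens = 14.
Molecular formula: C8H14

C8H14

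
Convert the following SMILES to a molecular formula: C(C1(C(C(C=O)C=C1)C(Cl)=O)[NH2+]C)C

Heavy atoms from the SMILES: 10 C, 1 Cl, 1 N, 2 O.
Implicit hydrogens by atom environment:
  5 × C: 1 H each → 5
  2 × C: 3 H each → 6
  2 × C: no H
  2 × O: no H
  1 × C: 2 H
  1 × Cl: no H
  1 × N (charge +1): 2 H
  Total hydrogens = 15.
Net charge +1.
Molecular formula: C10H15ClNO2+

C10H15ClNO2+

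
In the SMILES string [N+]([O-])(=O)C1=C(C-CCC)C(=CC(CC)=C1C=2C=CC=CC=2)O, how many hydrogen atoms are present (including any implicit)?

21

Hydrogens are implicit in SMILES; fill each atom to its normal valence:
  6 × C (aromatic): 1 H each → 6
  6 × C (aromatic): no H
  4 × C: 2 H each → 8
  2 × C: 3 H each → 6
  1 × N (charge +1): no H
  1 × O: 1 H
  1 × O: no H
  1 × O (charge -1): no H
  Total hydrogens = 21.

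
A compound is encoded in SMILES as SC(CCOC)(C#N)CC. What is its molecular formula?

C7H13NOS

Heavy atoms from the SMILES: 7 C, 1 N, 1 O, 1 S.
Implicit hydrogens by atom environment:
  3 × C: 2 H each → 6
  2 × C: 3 H each → 6
  2 × C: no H
  1 × N: no H
  1 × O: no H
  1 × S: 1 H
  Total hydrogens = 13.
Molecular formula: C7H13NOS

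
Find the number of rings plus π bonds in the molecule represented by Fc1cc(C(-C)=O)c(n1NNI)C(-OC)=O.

5

Molecular formula from the SMILES: C8H9FIN3O3.
DoU = (2C + 2 + N − H − X)/2 = (2·8 + 2 + 3 − 9 − 2)/2 = 10/2 = 5.
(Structurally: 1 ring(s) + 4 π bond(s) = 5.)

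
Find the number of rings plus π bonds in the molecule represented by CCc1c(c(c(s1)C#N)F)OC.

5

Molecular formula from the SMILES: C8H8FNOS.
DoU = (2C + 2 + N − H − X)/2 = (2·8 + 2 + 1 − 8 − 1)/2 = 10/2 = 5.
(Structurally: 1 ring(s) + 4 π bond(s) = 5.)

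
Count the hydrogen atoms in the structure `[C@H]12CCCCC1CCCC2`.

Hydrogens are implicit in SMILES; fill each atom to its normal valence:
  8 × C: 2 H each → 16
  2 × C: 1 H each → 2
  Total hydrogens = 18.

18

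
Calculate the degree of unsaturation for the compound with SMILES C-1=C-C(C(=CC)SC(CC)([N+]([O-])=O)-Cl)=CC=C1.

6

Molecular formula from the SMILES: C12H14ClNO2S.
DoU = (2C + 2 + N − H − X)/2 = (2·12 + 2 + 1 − 14 − 1)/2 = 12/2 = 6.
(Structurally: 1 ring(s) + 5 π bond(s) = 6.)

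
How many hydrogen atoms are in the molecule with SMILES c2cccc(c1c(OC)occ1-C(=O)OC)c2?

12

Hydrogens are implicit in SMILES; fill each atom to its normal valence:
  6 × C (aromatic): 1 H each → 6
  4 × C (aromatic): no H
  3 × O: no H
  2 × C: 3 H each → 6
  1 × C: no H
  1 × O (aromatic): no H
  Total hydrogens = 12.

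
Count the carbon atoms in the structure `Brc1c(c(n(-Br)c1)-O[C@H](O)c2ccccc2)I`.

The symbol for carbon appears 11 times in the SMILES. Lowercase c denotes aromatic carbon and counts toward C.

11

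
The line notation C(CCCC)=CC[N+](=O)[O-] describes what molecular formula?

C7H13NO2

Heavy atoms from the SMILES: 7 C, 1 N, 2 O.
Implicit hydrogens by atom environment:
  4 × C: 2 H each → 8
  2 × C: 1 H each → 2
  1 × C: 3 H
  1 × N (charge +1): no H
  1 × O: no H
  1 × O (charge -1): no H
  Total hydrogens = 13.
Molecular formula: C7H13NO2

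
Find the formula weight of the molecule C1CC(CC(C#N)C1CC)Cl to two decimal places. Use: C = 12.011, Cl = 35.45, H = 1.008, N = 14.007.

171.67

Molecular formula: C9H14ClN.
M = 9×12.011 + 1×35.45 + 14×1.008 + 1×14.007 = 171.67 g/mol.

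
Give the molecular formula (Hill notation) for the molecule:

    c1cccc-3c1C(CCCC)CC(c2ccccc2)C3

C20H24

Heavy atoms from the SMILES: 20 C.
Implicit hydrogens by atom environment:
  9 × C (aromatic): 1 H each → 9
  5 × C: 2 H each → 10
  3 × C (aromatic): no H
  2 × C: 1 H each → 2
  1 × C: 3 H
  Total hydrogens = 24.
Molecular formula: C20H24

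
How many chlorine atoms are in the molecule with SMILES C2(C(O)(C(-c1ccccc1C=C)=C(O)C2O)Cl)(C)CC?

The symbol for chlorine appears 1 time in the SMILES.

1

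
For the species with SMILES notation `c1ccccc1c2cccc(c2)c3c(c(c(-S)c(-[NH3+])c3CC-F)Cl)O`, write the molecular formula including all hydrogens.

Heavy atoms from the SMILES: 20 C, 1 Cl, 1 F, 1 N, 1 O, 1 S.
Implicit hydrogens by atom environment:
  9 × C (aromatic): 1 H each → 9
  9 × C (aromatic): no H
  2 × C: 2 H each → 4
  1 × Cl: no H
  1 × F: no H
  1 × N (charge +1): 3 H
  1 × O: 1 H
  1 × S: 1 H
  Total hydrogens = 18.
Net charge +1.
Molecular formula: C20H18ClFNOS+

C20H18ClFNOS+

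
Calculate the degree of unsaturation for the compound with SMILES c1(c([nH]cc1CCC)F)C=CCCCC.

Molecular formula from the SMILES: C13H20FN.
DoU = (2C + 2 + N − H − X)/2 = (2·13 + 2 + 1 − 20 − 1)/2 = 8/2 = 4.
(Structurally: 1 ring(s) + 3 π bond(s) = 4.)

4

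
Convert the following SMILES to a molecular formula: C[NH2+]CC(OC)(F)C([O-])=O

Heavy atoms from the SMILES: 5 C, 1 F, 1 N, 3 O.
Implicit hydrogens by atom environment:
  2 × C: 3 H each → 6
  2 × C: no H
  2 × O: no H
  1 × C: 2 H
  1 × F: no H
  1 × N (charge +1): 2 H
  1 × O (charge -1): no H
  Total hydrogens = 10.
Molecular formula: C5H10FNO3

C5H10FNO3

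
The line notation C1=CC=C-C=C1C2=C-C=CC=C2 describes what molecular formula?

Heavy atoms from the SMILES: 12 C.
Implicit hydrogens by atom environment:
  10 × C (aromatic): 1 H each → 10
  2 × C (aromatic): no H
  Total hydrogens = 10.
Molecular formula: C12H10

C12H10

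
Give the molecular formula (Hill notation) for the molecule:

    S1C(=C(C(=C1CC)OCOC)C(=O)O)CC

C11H16O4S

Heavy atoms from the SMILES: 11 C, 4 O, 1 S.
Implicit hydrogens by atom environment:
  4 × C (aromatic): no H
  3 × C: 3 H each → 9
  3 × C: 2 H each → 6
  3 × O: no H
  1 × C: no H
  1 × O: 1 H
  1 × S (aromatic): no H
  Total hydrogens = 16.
Molecular formula: C11H16O4S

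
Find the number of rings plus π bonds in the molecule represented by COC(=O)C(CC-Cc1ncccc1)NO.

5

Molecular formula from the SMILES: C11H16N2O3.
DoU = (2C + 2 + N − H − X)/2 = (2·11 + 2 + 2 − 16 − 0)/2 = 10/2 = 5.
(Structurally: 1 ring(s) + 4 π bond(s) = 5.)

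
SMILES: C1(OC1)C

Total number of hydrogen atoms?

Hydrogens are implicit in SMILES; fill each atom to its normal valence:
  1 × C: 3 H
  1 × C: 2 H
  1 × C: 1 H
  1 × O: no H
  Total hydrogens = 6.

6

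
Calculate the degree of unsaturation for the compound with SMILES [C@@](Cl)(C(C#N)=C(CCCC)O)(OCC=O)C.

Molecular formula from the SMILES: C11H16ClNO3.
DoU = (2C + 2 + N − H − X)/2 = (2·11 + 2 + 1 − 16 − 1)/2 = 8/2 = 4.
(Structurally: 0 ring(s) + 4 π bond(s) = 4.)

4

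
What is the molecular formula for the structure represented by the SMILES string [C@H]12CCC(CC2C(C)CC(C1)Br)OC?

C12H21BrO

Heavy atoms from the SMILES: 1 Br, 12 C, 1 O.
Implicit hydrogens by atom environment:
  5 × C: 2 H each → 10
  5 × C: 1 H each → 5
  2 × C: 3 H each → 6
  1 × Br: no H
  1 × O: no H
  Total hydrogens = 21.
Molecular formula: C12H21BrO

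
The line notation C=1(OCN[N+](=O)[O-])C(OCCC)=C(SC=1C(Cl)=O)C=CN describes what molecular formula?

C11H14ClN3O5S

Heavy atoms from the SMILES: 11 C, 1 Cl, 3 N, 5 O, 1 S.
Implicit hydrogens by atom environment:
  4 × C (aromatic): no H
  4 × O: no H
  3 × C: 2 H each → 6
  2 × C: 1 H each → 2
  1 × C: 3 H
  1 × C: no H
  1 × Cl: no H
  1 × N: 2 H
  1 × N: 1 H
  1 × N (charge +1): no H
  1 × O (charge -1): no H
  1 × S (aromatic): no H
  Total hydrogens = 14.
Molecular formula: C11H14ClN3O5S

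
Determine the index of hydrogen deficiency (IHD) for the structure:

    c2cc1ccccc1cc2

Molecular formula from the SMILES: C10H8.
DoU = (2C + 2 + N − H − X)/2 = (2·10 + 2 + 0 − 8 − 0)/2 = 14/2 = 7.
(Structurally: 2 ring(s) + 5 π bond(s) = 7.)

7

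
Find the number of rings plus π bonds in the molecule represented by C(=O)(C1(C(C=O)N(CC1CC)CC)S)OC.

Molecular formula from the SMILES: C11H19NO3S.
DoU = (2C + 2 + N − H − X)/2 = (2·11 + 2 + 1 − 19 − 0)/2 = 6/2 = 3.
(Structurally: 1 ring(s) + 2 π bond(s) = 3.)

3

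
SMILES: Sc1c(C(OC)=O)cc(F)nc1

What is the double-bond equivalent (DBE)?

5

Molecular formula from the SMILES: C7H6FNO2S.
DoU = (2C + 2 + N − H − X)/2 = (2·7 + 2 + 1 − 6 − 1)/2 = 10/2 = 5.
(Structurally: 1 ring(s) + 4 π bond(s) = 5.)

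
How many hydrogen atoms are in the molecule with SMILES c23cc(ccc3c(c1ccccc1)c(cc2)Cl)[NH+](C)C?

Hydrogens are implicit in SMILES; fill each atom to its normal valence:
  10 × C (aromatic): 1 H each → 10
  6 × C (aromatic): no H
  2 × C: 3 H each → 6
  1 × Cl: no H
  1 × N (charge +1): 1 H
  Total hydrogens = 17.

17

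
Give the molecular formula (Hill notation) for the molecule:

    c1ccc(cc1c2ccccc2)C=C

Heavy atoms from the SMILES: 14 C.
Implicit hydrogens by atom environment:
  9 × C (aromatic): 1 H each → 9
  3 × C (aromatic): no H
  1 × C: 2 H
  1 × C: 1 H
  Total hydrogens = 12.
Molecular formula: C14H12

C14H12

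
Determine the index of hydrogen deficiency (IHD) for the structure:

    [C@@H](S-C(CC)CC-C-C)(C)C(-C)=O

1

Molecular formula from the SMILES: C11H22OS.
DoU = (2C + 2 + N − H − X)/2 = (2·11 + 2 + 0 − 22 − 0)/2 = 2/2 = 1.
(Structurally: 0 ring(s) + 1 π bond(s) = 1.)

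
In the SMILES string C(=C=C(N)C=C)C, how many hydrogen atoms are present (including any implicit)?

9

Hydrogens are implicit in SMILES; fill each atom to its normal valence:
  2 × C: 1 H each → 2
  2 × C: no H
  1 × C: 3 H
  1 × C: 2 H
  1 × N: 2 H
  Total hydrogens = 9.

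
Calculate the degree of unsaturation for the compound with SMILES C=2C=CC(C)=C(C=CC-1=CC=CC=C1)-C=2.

9

Molecular formula from the SMILES: C15H14.
DoU = (2C + 2 + N − H − X)/2 = (2·15 + 2 + 0 − 14 − 0)/2 = 18/2 = 9.
(Structurally: 2 ring(s) + 7 π bond(s) = 9.)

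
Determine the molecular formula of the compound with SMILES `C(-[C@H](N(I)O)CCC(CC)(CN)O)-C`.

C9H21IN2O2

Heavy atoms from the SMILES: 9 C, 1 I, 2 N, 2 O.
Implicit hydrogens by atom environment:
  5 × C: 2 H each → 10
  2 × C: 3 H each → 6
  2 × O: 1 H each → 2
  1 × C: 1 H
  1 × C: no H
  1 × I: no H
  1 × N: 2 H
  1 × N: no H
  Total hydrogens = 21.
Molecular formula: C9H21IN2O2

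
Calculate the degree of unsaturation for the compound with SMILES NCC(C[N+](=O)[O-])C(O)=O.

Molecular formula from the SMILES: C4H8N2O4.
DoU = (2C + 2 + N − H − X)/2 = (2·4 + 2 + 2 − 8 − 0)/2 = 4/2 = 2.
(Structurally: 0 ring(s) + 2 π bond(s) = 2.)

2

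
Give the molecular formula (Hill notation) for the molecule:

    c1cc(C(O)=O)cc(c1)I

C7H5IO2

Heavy atoms from the SMILES: 7 C, 1 I, 2 O.
Implicit hydrogens by atom environment:
  4 × C (aromatic): 1 H each → 4
  2 × C (aromatic): no H
  1 × C: no H
  1 × I: no H
  1 × O: 1 H
  1 × O: no H
  Total hydrogens = 5.
Molecular formula: C7H5IO2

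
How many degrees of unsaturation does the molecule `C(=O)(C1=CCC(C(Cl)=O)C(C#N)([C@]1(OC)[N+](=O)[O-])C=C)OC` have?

8

Molecular formula from the SMILES: C13H13ClN2O6.
DoU = (2C + 2 + N − H − X)/2 = (2·13 + 2 + 2 − 13 − 1)/2 = 16/2 = 8.
(Structurally: 1 ring(s) + 7 π bond(s) = 8.)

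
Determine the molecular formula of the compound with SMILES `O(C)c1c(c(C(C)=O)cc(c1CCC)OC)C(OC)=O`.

Heavy atoms from the SMILES: 15 C, 5 O.
Implicit hydrogens by atom environment:
  5 × C: 3 H each → 15
  5 × C (aromatic): no H
  5 × O: no H
  2 × C: 2 H each → 4
  2 × C: no H
  1 × C (aromatic): 1 H
  Total hydrogens = 20.
Molecular formula: C15H20O5

C15H20O5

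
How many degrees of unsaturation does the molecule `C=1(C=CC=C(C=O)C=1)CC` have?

5

Molecular formula from the SMILES: C9H10O.
DoU = (2C + 2 + N − H − X)/2 = (2·9 + 2 + 0 − 10 − 0)/2 = 10/2 = 5.
(Structurally: 1 ring(s) + 4 π bond(s) = 5.)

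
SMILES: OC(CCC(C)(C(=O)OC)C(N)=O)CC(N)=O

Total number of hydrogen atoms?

18

Hydrogens are implicit in SMILES; fill each atom to its normal valence:
  4 × C: no H
  4 × O: no H
  3 × C: 2 H each → 6
  2 × C: 3 H each → 6
  2 × N: 2 H each → 4
  1 × C: 1 H
  1 × O: 1 H
  Total hydrogens = 18.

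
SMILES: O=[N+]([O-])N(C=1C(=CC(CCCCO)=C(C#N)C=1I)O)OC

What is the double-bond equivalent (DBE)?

7

Molecular formula from the SMILES: C12H14IN3O5.
DoU = (2C + 2 + N − H − X)/2 = (2·12 + 2 + 3 − 14 − 1)/2 = 14/2 = 7.
(Structurally: 1 ring(s) + 6 π bond(s) = 7.)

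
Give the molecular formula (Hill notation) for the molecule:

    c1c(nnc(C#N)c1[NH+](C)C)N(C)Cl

C8H11ClN5+

Heavy atoms from the SMILES: 8 C, 1 Cl, 5 N.
Implicit hydrogens by atom environment:
  3 × C: 3 H each → 9
  3 × C (aromatic): no H
  2 × N (aromatic): no H
  2 × N: no H
  1 × C (aromatic): 1 H
  1 × C: no H
  1 × Cl: no H
  1 × N (charge +1): 1 H
  Total hydrogens = 11.
Net charge +1.
Molecular formula: C8H11ClN5+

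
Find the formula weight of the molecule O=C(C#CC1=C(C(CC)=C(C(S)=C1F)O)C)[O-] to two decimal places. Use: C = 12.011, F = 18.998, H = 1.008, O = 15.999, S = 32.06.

Molecular formula: C12H10FO3S-.
M = 12×12.011 + 1×18.998 + 10×1.008 + 3×15.999 + 1×32.06 = 253.27 g/mol.

253.27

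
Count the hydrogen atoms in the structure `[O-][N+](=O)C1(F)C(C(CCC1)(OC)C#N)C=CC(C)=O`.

Hydrogens are implicit in SMILES; fill each atom to its normal valence:
  4 × C: no H
  3 × C: 2 H each → 6
  3 × C: 1 H each → 3
  3 × O: no H
  2 × C: 3 H each → 6
  1 × F: no H
  1 × N (charge +1): no H
  1 × N: no H
  1 × O (charge -1): no H
  Total hydrogens = 15.

15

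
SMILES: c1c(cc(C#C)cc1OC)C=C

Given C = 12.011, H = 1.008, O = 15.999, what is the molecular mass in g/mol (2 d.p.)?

158.20

Molecular formula: C11H10O.
M = 11×12.011 + 10×1.008 + 1×15.999 = 158.20 g/mol.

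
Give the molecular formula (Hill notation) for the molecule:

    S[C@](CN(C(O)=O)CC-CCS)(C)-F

Heavy atoms from the SMILES: 8 C, 1 F, 1 N, 2 O, 2 S.
Implicit hydrogens by atom environment:
  5 × C: 2 H each → 10
  2 × C: no H
  2 × S: 1 H each → 2
  1 × C: 3 H
  1 × F: no H
  1 × N: no H
  1 × O: 1 H
  1 × O: no H
  Total hydrogens = 16.
Molecular formula: C8H16FNO2S2

C8H16FNO2S2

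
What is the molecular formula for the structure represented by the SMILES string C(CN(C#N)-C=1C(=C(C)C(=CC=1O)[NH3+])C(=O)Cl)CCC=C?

Heavy atoms from the SMILES: 15 C, 1 Cl, 3 N, 2 O.
Implicit hydrogens by atom environment:
  5 × C: 2 H each → 10
  5 × C (aromatic): no H
  2 × C: no H
  2 × N: no H
  1 × C: 3 H
  1 × C (aromatic): 1 H
  1 × C: 1 H
  1 × Cl: no H
  1 × N (charge +1): 3 H
  1 × O: 1 H
  1 × O: no H
  Total hydrogens = 19.
Net charge +1.
Molecular formula: C15H19ClN3O2+

C15H19ClN3O2+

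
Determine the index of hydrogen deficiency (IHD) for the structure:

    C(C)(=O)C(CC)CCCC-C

1

Molecular formula from the SMILES: C10H20O.
DoU = (2C + 2 + N − H − X)/2 = (2·10 + 2 + 0 − 20 − 0)/2 = 2/2 = 1.
(Structurally: 0 ring(s) + 1 π bond(s) = 1.)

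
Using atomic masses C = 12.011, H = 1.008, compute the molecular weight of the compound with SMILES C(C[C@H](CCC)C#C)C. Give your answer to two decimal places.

Molecular formula: C9H16.
M = 9×12.011 + 16×1.008 = 124.23 g/mol.

124.23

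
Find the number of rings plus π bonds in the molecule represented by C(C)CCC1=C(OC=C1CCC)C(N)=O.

4

Molecular formula from the SMILES: C12H19NO2.
DoU = (2C + 2 + N − H − X)/2 = (2·12 + 2 + 1 − 19 − 0)/2 = 8/2 = 4.
(Structurally: 1 ring(s) + 3 π bond(s) = 4.)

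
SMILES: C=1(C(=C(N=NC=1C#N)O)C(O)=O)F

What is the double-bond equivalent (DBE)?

7

Molecular formula from the SMILES: C6H2FN3O3.
DoU = (2C + 2 + N − H − X)/2 = (2·6 + 2 + 3 − 2 − 1)/2 = 14/2 = 7.
(Structurally: 1 ring(s) + 6 π bond(s) = 7.)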